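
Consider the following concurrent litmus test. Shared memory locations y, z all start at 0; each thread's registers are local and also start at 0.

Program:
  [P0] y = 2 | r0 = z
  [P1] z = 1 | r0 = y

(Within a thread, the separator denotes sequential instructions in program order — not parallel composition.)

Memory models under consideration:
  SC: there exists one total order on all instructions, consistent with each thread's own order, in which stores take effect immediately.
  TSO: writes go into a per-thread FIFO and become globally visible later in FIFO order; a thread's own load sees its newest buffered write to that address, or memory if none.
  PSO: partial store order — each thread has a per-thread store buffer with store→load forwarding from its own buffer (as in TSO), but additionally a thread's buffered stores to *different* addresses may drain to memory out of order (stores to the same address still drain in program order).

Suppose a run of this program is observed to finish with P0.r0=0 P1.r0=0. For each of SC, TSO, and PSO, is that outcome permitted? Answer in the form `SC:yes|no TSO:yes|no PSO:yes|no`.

SC:no TSO:yes PSO:yes

outcome vector order: (P0.r0,P1.r0)
[SC] allowed = {0/2, 1/0, 1/2}
[TSO] allowed = {0/0, 0/2, 1/0, 1/2}
[PSO] allowed = {0/0, 0/2, 1/0, 1/2}
target 0/0 ∈ {TSO,PSO}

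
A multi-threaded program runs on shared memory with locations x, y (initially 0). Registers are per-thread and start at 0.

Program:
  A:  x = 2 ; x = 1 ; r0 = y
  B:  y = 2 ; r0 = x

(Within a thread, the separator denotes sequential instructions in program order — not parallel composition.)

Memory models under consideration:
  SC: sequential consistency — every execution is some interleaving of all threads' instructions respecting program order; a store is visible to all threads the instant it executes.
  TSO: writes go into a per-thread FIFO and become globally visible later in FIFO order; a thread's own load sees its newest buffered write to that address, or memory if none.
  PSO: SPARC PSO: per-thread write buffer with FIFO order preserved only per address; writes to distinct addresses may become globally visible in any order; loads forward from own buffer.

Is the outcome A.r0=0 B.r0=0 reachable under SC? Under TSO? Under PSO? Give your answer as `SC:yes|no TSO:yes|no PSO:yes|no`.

outcome vector order: (A.r0,B.r0)
SC (4): (0,1) (2,0) (2,1) (2,2)
TSO (6): (0,0) (0,1) (0,2) (2,0) (2,1) (2,2)
PSO (6): (0,0) (0,1) (0,2) (2,0) (2,1) (2,2)
target (0,0) ∈ {TSO,PSO}

SC:no TSO:yes PSO:yes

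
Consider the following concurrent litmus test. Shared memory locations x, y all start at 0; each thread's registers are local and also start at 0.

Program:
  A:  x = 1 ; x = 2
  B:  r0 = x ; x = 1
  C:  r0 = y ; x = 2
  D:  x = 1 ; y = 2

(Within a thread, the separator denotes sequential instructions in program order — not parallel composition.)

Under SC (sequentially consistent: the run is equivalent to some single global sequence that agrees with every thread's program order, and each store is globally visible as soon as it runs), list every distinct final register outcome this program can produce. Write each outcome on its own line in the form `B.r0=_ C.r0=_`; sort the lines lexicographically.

outcome vector order: (B.r0,C.r0)
|SC outcomes| = 6

B.r0=0 C.r0=0
B.r0=0 C.r0=2
B.r0=1 C.r0=0
B.r0=1 C.r0=2
B.r0=2 C.r0=0
B.r0=2 C.r0=2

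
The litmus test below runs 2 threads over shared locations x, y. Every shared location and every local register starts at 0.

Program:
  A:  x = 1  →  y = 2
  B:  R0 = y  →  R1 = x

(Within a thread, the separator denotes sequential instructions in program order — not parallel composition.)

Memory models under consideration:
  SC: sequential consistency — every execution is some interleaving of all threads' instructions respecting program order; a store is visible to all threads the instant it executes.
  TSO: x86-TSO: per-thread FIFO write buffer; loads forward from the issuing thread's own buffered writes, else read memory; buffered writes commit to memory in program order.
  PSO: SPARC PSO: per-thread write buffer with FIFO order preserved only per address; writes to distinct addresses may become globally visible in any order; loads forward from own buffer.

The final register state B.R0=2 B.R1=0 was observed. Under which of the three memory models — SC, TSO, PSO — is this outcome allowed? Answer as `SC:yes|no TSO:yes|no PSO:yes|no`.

SC:no TSO:no PSO:yes

outcome vector order: (B.R0,B.R1)
SC (3): 0/0, 0/1, 2/1
TSO (3): 0/0, 0/1, 2/1
PSO (4): 0/0, 0/1, 2/0, 2/1
target 2/0 ∈ {PSO}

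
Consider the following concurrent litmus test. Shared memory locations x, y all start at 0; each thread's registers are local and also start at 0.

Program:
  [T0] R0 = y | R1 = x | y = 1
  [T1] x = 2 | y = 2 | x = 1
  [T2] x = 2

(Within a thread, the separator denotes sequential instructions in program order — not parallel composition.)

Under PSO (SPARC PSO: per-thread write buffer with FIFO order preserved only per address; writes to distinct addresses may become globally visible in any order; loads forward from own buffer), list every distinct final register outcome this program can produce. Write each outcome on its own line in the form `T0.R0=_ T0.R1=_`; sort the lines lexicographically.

outcome vector order: (T0.R0,T0.R1)
|PSO outcomes| = 6

T0.R0=0 T0.R1=0
T0.R0=0 T0.R1=1
T0.R0=0 T0.R1=2
T0.R0=2 T0.R1=0
T0.R0=2 T0.R1=1
T0.R0=2 T0.R1=2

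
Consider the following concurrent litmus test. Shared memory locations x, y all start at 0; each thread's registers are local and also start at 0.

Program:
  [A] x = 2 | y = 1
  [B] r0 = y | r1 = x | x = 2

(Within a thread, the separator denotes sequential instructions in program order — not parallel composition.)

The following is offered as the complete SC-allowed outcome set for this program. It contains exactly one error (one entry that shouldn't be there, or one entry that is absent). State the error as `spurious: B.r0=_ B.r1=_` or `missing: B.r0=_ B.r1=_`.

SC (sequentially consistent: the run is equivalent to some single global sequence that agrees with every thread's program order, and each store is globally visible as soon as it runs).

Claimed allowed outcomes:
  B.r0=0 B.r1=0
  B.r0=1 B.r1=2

outcome vector order: (B.r0,B.r1)
SC (3): (0,0) (0,2) (1,2)
SC∖claimed = {(0,2)}

missing: B.r0=0 B.r1=2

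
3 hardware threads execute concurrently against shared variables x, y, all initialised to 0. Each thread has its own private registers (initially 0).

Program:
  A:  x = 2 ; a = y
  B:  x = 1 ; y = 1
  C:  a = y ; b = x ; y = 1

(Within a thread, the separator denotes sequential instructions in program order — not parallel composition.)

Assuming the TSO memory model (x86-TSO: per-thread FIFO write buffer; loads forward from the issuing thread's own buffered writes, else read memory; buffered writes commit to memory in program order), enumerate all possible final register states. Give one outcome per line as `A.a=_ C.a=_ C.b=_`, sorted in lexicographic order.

outcome vector order: (A.a,C.a,C.b)
|TSO outcomes| = 10

A.a=0 C.a=0 C.b=0
A.a=0 C.a=0 C.b=1
A.a=0 C.a=0 C.b=2
A.a=0 C.a=1 C.b=1
A.a=0 C.a=1 C.b=2
A.a=1 C.a=0 C.b=0
A.a=1 C.a=0 C.b=1
A.a=1 C.a=0 C.b=2
A.a=1 C.a=1 C.b=1
A.a=1 C.a=1 C.b=2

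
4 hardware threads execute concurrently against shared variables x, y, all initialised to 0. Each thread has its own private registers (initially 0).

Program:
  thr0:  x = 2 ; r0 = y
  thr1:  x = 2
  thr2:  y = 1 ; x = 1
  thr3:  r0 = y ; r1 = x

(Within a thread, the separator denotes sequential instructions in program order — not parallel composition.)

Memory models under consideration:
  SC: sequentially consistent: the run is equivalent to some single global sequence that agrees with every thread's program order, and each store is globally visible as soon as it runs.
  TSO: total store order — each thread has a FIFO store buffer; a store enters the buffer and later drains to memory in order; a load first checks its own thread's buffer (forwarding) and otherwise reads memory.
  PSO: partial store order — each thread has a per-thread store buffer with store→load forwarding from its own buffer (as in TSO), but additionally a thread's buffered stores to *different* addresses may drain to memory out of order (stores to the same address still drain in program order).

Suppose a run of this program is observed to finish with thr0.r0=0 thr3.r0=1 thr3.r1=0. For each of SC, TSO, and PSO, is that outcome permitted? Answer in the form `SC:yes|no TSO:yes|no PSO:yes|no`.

SC:no TSO:yes PSO:yes

outcome vector order: (thr0.r0,thr3.r0,thr3.r1)
[SC] allowed = {(0,0,0), (0,0,1), (0,0,2), (0,1,1), (0,1,2), (1,0,0), (1,0,1), (1,0,2), (1,1,0), (1,1,1), (1,1,2)}
[TSO] allowed = {(0,0,0), (0,0,1), (0,0,2), (0,1,0), (0,1,1), (0,1,2), (1,0,0), (1,0,1), (1,0,2), (1,1,0), (1,1,1), (1,1,2)}
[PSO] allowed = {(0,0,0), (0,0,1), (0,0,2), (0,1,0), (0,1,1), (0,1,2), (1,0,0), (1,0,1), (1,0,2), (1,1,0), (1,1,1), (1,1,2)}
target (0,1,0) ∈ {TSO,PSO}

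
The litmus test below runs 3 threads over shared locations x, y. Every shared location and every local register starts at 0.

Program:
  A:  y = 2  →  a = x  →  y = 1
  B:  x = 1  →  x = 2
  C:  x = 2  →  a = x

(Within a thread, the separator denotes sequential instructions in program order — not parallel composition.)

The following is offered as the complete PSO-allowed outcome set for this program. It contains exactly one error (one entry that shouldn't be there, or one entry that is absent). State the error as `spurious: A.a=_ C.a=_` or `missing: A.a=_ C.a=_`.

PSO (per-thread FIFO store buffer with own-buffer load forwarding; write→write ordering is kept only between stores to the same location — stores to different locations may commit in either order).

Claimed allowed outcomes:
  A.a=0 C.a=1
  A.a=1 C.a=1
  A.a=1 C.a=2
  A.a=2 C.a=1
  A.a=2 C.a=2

outcome vector order: (A.a,C.a)
[PSO] allowed = {(0,1), (0,2), (1,1), (1,2), (2,1), (2,2)}
PSO∖claimed = {(0,2)}

missing: A.a=0 C.a=2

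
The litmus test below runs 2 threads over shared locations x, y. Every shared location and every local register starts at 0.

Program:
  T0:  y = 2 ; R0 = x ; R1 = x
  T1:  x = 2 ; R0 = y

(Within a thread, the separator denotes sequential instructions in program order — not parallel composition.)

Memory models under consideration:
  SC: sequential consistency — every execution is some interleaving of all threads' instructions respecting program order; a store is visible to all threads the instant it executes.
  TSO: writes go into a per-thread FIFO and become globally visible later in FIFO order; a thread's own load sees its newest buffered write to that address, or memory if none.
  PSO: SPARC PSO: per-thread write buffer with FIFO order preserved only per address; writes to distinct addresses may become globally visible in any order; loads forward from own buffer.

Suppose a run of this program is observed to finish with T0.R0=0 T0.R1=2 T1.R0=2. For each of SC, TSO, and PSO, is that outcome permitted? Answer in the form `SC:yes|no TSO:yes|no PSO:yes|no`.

outcome vector order: (T0.R0,T0.R1,T1.R0)
SC: 4 outcomes — {<0 0 2>; <0 2 2>; <2 2 0>; <2 2 2>}
TSO: 6 outcomes — {<0 0 0>; <0 0 2>; <0 2 0>; <0 2 2>; <2 2 0>; <2 2 2>}
PSO: 6 outcomes — {<0 0 0>; <0 0 2>; <0 2 0>; <0 2 2>; <2 2 0>; <2 2 2>}
target <0 2 2> ∈ {SC,TSO,PSO}

SC:yes TSO:yes PSO:yes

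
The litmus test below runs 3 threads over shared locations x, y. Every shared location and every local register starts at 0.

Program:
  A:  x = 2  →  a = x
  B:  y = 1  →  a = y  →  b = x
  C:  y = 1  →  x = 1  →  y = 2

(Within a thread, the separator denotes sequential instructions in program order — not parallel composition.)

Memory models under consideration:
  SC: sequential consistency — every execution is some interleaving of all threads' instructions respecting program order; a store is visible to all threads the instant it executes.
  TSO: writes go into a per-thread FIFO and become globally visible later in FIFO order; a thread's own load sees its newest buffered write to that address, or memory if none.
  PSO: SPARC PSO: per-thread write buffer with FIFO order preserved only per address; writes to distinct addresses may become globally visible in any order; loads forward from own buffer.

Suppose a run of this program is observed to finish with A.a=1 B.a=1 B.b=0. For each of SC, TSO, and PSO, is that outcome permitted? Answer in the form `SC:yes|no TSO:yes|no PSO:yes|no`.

outcome vector order: (A.a,B.a,B.b)
[SC] allowed = {<1 1 0>, <1 1 1>, <1 1 2>, <1 2 1>, <2 1 0>, <2 1 1>, <2 1 2>, <2 2 1>, <2 2 2>}
[TSO] allowed = {<1 1 0>, <1 1 1>, <1 1 2>, <1 2 1>, <2 1 0>, <2 1 1>, <2 1 2>, <2 2 1>, <2 2 2>}
[PSO] allowed = {<1 1 0>, <1 1 1>, <1 1 2>, <1 2 0>, <1 2 1>, <1 2 2>, <2 1 0>, <2 1 1>, <2 1 2>, <2 2 0>, <2 2 1>, <2 2 2>}
target <1 1 0> ∈ {SC,TSO,PSO}

SC:yes TSO:yes PSO:yes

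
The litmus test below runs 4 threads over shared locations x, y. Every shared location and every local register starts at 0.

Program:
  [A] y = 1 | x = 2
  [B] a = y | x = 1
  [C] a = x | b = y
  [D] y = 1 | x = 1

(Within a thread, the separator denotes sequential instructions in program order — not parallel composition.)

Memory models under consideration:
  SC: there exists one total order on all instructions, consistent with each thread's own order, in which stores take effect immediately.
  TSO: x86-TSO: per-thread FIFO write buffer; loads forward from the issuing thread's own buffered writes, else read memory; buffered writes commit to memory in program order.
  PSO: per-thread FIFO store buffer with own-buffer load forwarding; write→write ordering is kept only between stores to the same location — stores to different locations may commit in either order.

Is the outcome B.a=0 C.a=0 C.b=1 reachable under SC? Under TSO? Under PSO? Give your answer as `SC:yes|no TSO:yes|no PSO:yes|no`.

outcome vector order: (B.a,C.a,C.b)
under SC → (0,0,0) (0,0,1) (0,1,0) (0,1,1) (0,2,1) (1,0,0) (1,0,1) (1,1,1) (1,2,1)
under TSO → (0,0,0) (0,0,1) (0,1,0) (0,1,1) (0,2,1) (1,0,0) (1,0,1) (1,1,1) (1,2,1)
under PSO → (0,0,0) (0,0,1) (0,1,0) (0,1,1) (0,2,0) (0,2,1) (1,0,0) (1,0,1) (1,1,0) (1,1,1) (1,2,0) (1,2,1)
target (0,0,1) ∈ {SC,TSO,PSO}

SC:yes TSO:yes PSO:yes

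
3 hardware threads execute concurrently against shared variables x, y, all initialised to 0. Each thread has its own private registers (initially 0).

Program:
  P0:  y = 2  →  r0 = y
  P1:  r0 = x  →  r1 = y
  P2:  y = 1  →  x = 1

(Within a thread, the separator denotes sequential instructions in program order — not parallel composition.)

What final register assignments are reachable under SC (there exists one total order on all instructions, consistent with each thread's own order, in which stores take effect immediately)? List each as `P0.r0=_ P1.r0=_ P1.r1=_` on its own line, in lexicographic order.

P0.r0=1 P1.r0=0 P1.r1=0
P0.r0=1 P1.r0=0 P1.r1=1
P0.r0=1 P1.r0=0 P1.r1=2
P0.r0=1 P1.r0=1 P1.r1=1
P0.r0=2 P1.r0=0 P1.r1=0
P0.r0=2 P1.r0=0 P1.r1=1
P0.r0=2 P1.r0=0 P1.r1=2
P0.r0=2 P1.r0=1 P1.r1=1
P0.r0=2 P1.r0=1 P1.r1=2

outcome vector order: (P0.r0,P1.r0,P1.r1)
|SC outcomes| = 9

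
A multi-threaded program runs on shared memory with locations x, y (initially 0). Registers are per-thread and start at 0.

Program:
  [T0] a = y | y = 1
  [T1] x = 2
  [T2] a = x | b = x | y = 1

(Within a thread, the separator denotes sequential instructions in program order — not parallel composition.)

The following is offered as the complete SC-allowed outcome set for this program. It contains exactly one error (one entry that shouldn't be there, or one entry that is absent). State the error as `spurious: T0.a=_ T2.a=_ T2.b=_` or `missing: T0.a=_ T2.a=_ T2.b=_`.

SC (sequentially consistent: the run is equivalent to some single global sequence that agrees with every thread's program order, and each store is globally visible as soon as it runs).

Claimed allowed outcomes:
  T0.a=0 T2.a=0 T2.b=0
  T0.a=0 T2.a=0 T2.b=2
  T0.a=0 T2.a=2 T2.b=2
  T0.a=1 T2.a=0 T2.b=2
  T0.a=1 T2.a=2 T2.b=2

missing: T0.a=1 T2.a=0 T2.b=0

outcome vector order: (T0.a,T2.a,T2.b)
SC (6): 0/0/0, 0/0/2, 0/2/2, 1/0/0, 1/0/2, 1/2/2
SC∖claimed = {1/0/0}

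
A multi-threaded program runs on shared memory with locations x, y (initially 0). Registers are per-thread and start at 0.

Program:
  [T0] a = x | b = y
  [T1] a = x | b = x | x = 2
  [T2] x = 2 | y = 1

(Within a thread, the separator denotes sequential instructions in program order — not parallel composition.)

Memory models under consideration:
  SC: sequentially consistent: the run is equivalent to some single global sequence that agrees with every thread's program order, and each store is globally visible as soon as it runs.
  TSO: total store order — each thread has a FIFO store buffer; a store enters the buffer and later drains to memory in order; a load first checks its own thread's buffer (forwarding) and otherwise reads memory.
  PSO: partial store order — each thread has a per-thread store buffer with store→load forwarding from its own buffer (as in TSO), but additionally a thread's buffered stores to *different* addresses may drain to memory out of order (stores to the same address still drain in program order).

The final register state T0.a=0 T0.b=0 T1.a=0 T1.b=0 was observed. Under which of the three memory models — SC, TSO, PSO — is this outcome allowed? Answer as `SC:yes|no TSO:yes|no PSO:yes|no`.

SC:yes TSO:yes PSO:yes

outcome vector order: (T0.a,T0.b,T1.a,T1.b)
under SC → <0 0 0 0>; <0 0 0 2>; <0 0 2 2>; <0 1 0 0>; <0 1 0 2>; <0 1 2 2>; <2 0 0 0>; <2 0 0 2>; <2 0 2 2>; <2 1 0 0>; <2 1 0 2>; <2 1 2 2>
under TSO → <0 0 0 0>; <0 0 0 2>; <0 0 2 2>; <0 1 0 0>; <0 1 0 2>; <0 1 2 2>; <2 0 0 0>; <2 0 0 2>; <2 0 2 2>; <2 1 0 0>; <2 1 0 2>; <2 1 2 2>
under PSO → <0 0 0 0>; <0 0 0 2>; <0 0 2 2>; <0 1 0 0>; <0 1 0 2>; <0 1 2 2>; <2 0 0 0>; <2 0 0 2>; <2 0 2 2>; <2 1 0 0>; <2 1 0 2>; <2 1 2 2>
target <0 0 0 0> ∈ {SC,TSO,PSO}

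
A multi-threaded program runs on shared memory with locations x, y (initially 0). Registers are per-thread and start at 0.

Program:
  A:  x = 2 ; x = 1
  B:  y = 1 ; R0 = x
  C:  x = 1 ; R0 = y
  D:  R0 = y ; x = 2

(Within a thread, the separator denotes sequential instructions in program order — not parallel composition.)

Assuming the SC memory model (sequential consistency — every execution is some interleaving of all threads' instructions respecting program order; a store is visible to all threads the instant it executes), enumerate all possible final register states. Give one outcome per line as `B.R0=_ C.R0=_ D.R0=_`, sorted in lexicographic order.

B.R0=0 C.R0=1 D.R0=0
B.R0=0 C.R0=1 D.R0=1
B.R0=1 C.R0=0 D.R0=0
B.R0=1 C.R0=0 D.R0=1
B.R0=1 C.R0=1 D.R0=0
B.R0=1 C.R0=1 D.R0=1
B.R0=2 C.R0=0 D.R0=0
B.R0=2 C.R0=0 D.R0=1
B.R0=2 C.R0=1 D.R0=0
B.R0=2 C.R0=1 D.R0=1

outcome vector order: (B.R0,C.R0,D.R0)
|SC outcomes| = 10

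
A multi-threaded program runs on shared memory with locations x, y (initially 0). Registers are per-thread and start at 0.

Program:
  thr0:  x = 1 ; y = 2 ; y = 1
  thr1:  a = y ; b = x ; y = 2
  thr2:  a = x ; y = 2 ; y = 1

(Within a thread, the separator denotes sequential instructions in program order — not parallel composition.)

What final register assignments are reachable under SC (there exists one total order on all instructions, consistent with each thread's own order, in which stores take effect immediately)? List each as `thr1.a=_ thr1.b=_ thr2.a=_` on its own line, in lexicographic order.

outcome vector order: (thr1.a,thr1.b,thr2.a)
|SC outcomes| = 10

thr1.a=0 thr1.b=0 thr2.a=0
thr1.a=0 thr1.b=0 thr2.a=1
thr1.a=0 thr1.b=1 thr2.a=0
thr1.a=0 thr1.b=1 thr2.a=1
thr1.a=1 thr1.b=0 thr2.a=0
thr1.a=1 thr1.b=1 thr2.a=0
thr1.a=1 thr1.b=1 thr2.a=1
thr1.a=2 thr1.b=0 thr2.a=0
thr1.a=2 thr1.b=1 thr2.a=0
thr1.a=2 thr1.b=1 thr2.a=1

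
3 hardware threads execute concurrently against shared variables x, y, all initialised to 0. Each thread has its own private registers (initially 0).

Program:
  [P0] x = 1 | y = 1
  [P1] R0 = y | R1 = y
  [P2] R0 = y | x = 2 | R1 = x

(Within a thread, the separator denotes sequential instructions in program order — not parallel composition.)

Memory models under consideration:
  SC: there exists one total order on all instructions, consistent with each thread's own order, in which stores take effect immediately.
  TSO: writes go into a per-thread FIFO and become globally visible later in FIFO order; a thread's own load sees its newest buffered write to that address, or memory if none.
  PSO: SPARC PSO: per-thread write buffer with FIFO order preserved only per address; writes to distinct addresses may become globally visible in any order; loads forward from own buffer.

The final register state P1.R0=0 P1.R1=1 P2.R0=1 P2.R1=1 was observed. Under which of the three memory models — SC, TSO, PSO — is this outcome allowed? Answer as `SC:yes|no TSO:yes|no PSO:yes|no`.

SC:no TSO:no PSO:yes

outcome vector order: (P1.R0,P1.R1,P2.R0,P2.R1)
SC (9): 0001, 0002, 0012, 0101, 0102, 0112, 1101, 1102, 1112
TSO (9): 0001, 0002, 0012, 0101, 0102, 0112, 1101, 1102, 1112
PSO (12): 0001, 0002, 0011, 0012, 0101, 0102, 0111, 0112, 1101, 1102, 1111, 1112
target 0111 ∈ {PSO}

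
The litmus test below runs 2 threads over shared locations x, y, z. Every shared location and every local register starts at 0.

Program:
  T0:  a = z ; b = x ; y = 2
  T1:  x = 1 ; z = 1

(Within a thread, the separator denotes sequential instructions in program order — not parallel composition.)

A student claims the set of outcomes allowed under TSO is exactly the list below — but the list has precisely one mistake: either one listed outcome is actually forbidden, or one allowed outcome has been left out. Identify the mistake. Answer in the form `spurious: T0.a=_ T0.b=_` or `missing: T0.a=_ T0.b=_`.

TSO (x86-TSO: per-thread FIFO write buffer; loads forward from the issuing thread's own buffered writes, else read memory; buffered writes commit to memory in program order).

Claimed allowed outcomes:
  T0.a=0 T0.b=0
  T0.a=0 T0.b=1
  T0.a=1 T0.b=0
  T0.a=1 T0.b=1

outcome vector order: (T0.a,T0.b)
TSO: 3 outcomes — {00 01 11}
claimed∖TSO = {10}

spurious: T0.a=1 T0.b=0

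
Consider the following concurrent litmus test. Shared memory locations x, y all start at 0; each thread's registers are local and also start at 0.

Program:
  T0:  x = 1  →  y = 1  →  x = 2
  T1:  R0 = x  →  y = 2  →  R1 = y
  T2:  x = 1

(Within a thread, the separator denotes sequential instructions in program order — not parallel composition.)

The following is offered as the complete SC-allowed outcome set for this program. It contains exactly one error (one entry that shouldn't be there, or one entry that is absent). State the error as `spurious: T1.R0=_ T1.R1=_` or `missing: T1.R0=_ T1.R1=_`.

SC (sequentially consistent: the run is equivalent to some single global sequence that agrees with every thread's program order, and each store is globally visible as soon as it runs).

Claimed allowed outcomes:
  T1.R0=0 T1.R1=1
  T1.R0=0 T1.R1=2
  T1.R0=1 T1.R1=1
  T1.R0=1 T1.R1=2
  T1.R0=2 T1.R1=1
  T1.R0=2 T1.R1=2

outcome vector order: (T1.R0,T1.R1)
under SC → 0/1; 0/2; 1/1; 1/2; 2/2
claimed∖SC = {2/1}

spurious: T1.R0=2 T1.R1=1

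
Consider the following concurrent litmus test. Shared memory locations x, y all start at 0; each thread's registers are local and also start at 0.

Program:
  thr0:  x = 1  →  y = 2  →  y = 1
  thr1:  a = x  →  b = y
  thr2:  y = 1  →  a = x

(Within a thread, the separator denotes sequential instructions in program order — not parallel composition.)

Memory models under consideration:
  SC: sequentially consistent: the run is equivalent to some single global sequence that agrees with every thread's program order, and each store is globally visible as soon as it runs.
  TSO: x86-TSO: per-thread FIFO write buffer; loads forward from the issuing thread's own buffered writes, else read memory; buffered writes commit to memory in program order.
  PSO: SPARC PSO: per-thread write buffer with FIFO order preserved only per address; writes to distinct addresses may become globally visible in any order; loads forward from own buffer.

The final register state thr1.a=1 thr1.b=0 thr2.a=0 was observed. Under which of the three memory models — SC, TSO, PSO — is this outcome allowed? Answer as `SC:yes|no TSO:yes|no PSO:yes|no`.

outcome vector order: (thr1.a,thr1.b,thr2.a)
under SC → (0,0,0) (0,0,1) (0,1,0) (0,1,1) (0,2,0) (0,2,1) (1,0,1) (1,1,0) (1,1,1) (1,2,0) (1,2,1)
under TSO → (0,0,0) (0,0,1) (0,1,0) (0,1,1) (0,2,0) (0,2,1) (1,0,0) (1,0,1) (1,1,0) (1,1,1) (1,2,0) (1,2,1)
under PSO → (0,0,0) (0,0,1) (0,1,0) (0,1,1) (0,2,0) (0,2,1) (1,0,0) (1,0,1) (1,1,0) (1,1,1) (1,2,0) (1,2,1)
target (1,0,0) ∈ {TSO,PSO}

SC:no TSO:yes PSO:yes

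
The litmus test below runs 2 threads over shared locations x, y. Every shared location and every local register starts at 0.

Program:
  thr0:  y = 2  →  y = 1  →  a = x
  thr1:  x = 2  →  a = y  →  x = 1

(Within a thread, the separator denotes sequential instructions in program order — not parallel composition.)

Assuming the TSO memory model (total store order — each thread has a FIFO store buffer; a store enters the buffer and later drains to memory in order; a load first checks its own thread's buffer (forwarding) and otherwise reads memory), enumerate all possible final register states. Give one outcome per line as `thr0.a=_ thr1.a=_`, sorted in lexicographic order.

outcome vector order: (thr0.a,thr1.a)
|TSO outcomes| = 9

thr0.a=0 thr1.a=0
thr0.a=0 thr1.a=1
thr0.a=0 thr1.a=2
thr0.a=1 thr1.a=0
thr0.a=1 thr1.a=1
thr0.a=1 thr1.a=2
thr0.a=2 thr1.a=0
thr0.a=2 thr1.a=1
thr0.a=2 thr1.a=2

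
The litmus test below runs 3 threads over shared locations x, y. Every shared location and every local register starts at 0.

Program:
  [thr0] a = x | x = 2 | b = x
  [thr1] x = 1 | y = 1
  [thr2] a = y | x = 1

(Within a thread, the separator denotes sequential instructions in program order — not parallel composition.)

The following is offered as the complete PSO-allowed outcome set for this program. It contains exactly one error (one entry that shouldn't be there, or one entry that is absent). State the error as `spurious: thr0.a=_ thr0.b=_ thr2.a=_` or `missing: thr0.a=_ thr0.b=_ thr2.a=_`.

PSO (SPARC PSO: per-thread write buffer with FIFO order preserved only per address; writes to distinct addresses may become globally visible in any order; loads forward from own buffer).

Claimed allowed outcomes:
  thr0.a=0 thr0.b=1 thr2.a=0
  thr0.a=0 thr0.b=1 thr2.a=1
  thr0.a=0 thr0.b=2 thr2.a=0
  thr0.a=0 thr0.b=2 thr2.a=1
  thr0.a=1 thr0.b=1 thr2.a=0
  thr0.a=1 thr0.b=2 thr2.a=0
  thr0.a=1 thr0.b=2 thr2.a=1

outcome vector order: (thr0.a,thr0.b,thr2.a)
under PSO → 010 011 020 021 110 111 120 121
PSO∖claimed = {111}

missing: thr0.a=1 thr0.b=1 thr2.a=1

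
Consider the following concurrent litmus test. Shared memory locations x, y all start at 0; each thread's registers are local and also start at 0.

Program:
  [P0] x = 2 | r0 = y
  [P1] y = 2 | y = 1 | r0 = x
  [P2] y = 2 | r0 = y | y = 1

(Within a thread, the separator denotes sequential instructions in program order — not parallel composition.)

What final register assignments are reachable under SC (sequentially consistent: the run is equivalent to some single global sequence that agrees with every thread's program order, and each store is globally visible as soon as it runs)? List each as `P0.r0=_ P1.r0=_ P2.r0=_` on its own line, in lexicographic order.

outcome vector order: (P0.r0,P1.r0,P2.r0)
|SC outcomes| = 9

P0.r0=0 P1.r0=2 P2.r0=1
P0.r0=0 P1.r0=2 P2.r0=2
P0.r0=1 P1.r0=0 P2.r0=1
P0.r0=1 P1.r0=0 P2.r0=2
P0.r0=1 P1.r0=2 P2.r0=1
P0.r0=1 P1.r0=2 P2.r0=2
P0.r0=2 P1.r0=0 P2.r0=2
P0.r0=2 P1.r0=2 P2.r0=1
P0.r0=2 P1.r0=2 P2.r0=2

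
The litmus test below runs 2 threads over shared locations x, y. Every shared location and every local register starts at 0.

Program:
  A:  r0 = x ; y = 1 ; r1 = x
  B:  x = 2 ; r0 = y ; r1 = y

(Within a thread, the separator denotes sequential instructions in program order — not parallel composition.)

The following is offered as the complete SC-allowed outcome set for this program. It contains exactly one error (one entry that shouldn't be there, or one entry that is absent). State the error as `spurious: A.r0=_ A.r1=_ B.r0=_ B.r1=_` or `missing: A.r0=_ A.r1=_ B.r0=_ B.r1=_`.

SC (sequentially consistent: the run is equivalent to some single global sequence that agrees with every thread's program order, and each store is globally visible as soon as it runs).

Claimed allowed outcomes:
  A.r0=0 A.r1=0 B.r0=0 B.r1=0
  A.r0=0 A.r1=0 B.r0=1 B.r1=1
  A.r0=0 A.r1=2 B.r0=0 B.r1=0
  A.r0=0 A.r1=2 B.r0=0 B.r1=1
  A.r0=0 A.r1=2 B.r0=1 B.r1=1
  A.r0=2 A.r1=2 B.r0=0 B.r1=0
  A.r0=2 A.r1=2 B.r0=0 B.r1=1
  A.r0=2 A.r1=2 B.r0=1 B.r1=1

spurious: A.r0=0 A.r1=0 B.r0=0 B.r1=0

outcome vector order: (A.r0,A.r1,B.r0,B.r1)
[SC] allowed = {<0 0 1 1>, <0 2 0 0>, <0 2 0 1>, <0 2 1 1>, <2 2 0 0>, <2 2 0 1>, <2 2 1 1>}
claimed∖SC = {<0 0 0 0>}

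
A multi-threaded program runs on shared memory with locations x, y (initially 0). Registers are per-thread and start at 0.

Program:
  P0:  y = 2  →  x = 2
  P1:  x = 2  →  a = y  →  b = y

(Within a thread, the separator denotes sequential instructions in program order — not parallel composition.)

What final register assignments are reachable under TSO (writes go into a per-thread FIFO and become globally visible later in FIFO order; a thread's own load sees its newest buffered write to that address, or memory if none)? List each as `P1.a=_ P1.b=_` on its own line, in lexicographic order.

P1.a=0 P1.b=0
P1.a=0 P1.b=2
P1.a=2 P1.b=2

outcome vector order: (P1.a,P1.b)
|TSO outcomes| = 3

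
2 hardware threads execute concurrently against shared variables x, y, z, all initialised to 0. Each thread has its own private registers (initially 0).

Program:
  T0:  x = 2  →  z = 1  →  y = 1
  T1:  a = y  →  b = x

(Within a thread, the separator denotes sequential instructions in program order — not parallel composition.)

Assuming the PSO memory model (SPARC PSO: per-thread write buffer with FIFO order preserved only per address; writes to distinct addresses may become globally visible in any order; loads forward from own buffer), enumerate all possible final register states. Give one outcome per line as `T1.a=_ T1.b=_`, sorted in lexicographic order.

T1.a=0 T1.b=0
T1.a=0 T1.b=2
T1.a=1 T1.b=0
T1.a=1 T1.b=2

outcome vector order: (T1.a,T1.b)
|PSO outcomes| = 4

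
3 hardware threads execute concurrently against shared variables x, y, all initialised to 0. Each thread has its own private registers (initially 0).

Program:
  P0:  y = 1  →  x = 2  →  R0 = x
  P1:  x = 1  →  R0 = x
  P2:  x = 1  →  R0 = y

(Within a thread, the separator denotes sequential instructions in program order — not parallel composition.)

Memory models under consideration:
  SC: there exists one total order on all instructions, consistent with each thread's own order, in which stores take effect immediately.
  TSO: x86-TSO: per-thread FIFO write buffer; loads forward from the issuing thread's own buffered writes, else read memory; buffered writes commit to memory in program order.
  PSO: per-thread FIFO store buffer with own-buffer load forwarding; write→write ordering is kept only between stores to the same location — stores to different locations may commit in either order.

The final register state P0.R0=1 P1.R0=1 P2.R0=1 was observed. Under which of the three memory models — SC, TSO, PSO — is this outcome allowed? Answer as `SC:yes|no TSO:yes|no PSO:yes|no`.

outcome vector order: (P0.R0,P1.R0,P2.R0)
SC (7): (1,1,0), (1,1,1), (1,2,1), (2,1,0), (2,1,1), (2,2,0), (2,2,1)
TSO (8): (1,1,0), (1,1,1), (1,2,0), (1,2,1), (2,1,0), (2,1,1), (2,2,0), (2,2,1)
PSO (8): (1,1,0), (1,1,1), (1,2,0), (1,2,1), (2,1,0), (2,1,1), (2,2,0), (2,2,1)
target (1,1,1) ∈ {SC,TSO,PSO}

SC:yes TSO:yes PSO:yes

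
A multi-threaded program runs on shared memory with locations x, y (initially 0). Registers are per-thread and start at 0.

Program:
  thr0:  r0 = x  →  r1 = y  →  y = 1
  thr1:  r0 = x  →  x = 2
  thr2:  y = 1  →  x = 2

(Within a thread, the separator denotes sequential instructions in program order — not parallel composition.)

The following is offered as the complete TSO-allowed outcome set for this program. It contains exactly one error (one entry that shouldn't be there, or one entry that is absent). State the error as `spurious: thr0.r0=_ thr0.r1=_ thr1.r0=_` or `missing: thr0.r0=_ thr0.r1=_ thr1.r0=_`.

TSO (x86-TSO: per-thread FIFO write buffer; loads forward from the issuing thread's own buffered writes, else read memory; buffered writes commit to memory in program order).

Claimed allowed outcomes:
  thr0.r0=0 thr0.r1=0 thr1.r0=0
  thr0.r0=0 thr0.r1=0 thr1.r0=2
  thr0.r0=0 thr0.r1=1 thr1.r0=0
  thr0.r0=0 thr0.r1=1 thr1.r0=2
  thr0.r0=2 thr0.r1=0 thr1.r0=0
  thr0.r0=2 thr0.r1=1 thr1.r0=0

missing: thr0.r0=2 thr0.r1=1 thr1.r0=2

outcome vector order: (thr0.r0,thr0.r1,thr1.r0)
[TSO] allowed = {<0 0 0> <0 0 2> <0 1 0> <0 1 2> <2 0 0> <2 1 0> <2 1 2>}
TSO∖claimed = {<2 1 2>}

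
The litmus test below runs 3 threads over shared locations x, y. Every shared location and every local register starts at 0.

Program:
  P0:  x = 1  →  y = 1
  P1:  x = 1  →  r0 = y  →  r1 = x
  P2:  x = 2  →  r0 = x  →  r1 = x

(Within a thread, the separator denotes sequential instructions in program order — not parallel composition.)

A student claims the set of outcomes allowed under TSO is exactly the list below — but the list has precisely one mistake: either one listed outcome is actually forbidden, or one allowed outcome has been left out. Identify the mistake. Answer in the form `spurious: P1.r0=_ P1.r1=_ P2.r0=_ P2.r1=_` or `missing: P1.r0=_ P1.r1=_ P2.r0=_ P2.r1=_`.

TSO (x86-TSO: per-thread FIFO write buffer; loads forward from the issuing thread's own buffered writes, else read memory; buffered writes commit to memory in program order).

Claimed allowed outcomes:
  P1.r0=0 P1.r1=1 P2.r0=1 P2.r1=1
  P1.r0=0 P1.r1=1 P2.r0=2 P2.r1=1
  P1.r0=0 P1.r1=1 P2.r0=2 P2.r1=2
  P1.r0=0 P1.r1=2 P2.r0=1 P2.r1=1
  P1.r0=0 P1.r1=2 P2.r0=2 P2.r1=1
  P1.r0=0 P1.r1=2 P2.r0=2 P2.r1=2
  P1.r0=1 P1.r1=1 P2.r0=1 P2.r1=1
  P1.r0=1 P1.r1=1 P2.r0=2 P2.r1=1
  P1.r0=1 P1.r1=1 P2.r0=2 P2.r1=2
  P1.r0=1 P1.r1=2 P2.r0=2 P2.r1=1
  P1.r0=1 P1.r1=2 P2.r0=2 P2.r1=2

outcome vector order: (P1.r0,P1.r1,P2.r0,P2.r1)
TSO: 10 outcomes — {<0 1 1 1> <0 1 2 1> <0 1 2 2> <0 2 1 1> <0 2 2 1> <0 2 2 2> <1 1 1 1> <1 1 2 1> <1 1 2 2> <1 2 2 2>}
claimed∖TSO = {<1 2 2 1>}

spurious: P1.r0=1 P1.r1=2 P2.r0=2 P2.r1=1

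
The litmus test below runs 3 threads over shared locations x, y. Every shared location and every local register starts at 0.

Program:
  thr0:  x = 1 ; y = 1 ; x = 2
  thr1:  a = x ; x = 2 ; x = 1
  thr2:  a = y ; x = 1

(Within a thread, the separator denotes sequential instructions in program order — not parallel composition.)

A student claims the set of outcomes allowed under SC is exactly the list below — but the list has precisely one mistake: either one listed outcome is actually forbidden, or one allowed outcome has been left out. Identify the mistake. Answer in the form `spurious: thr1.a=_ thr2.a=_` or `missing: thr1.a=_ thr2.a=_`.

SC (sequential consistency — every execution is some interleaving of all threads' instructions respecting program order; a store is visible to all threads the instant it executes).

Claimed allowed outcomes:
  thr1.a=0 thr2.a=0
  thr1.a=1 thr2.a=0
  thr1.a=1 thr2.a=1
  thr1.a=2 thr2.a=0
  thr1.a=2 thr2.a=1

missing: thr1.a=0 thr2.a=1

outcome vector order: (thr1.a,thr2.a)
SC: 6 outcomes — {(0,0); (0,1); (1,0); (1,1); (2,0); (2,1)}
SC∖claimed = {(0,1)}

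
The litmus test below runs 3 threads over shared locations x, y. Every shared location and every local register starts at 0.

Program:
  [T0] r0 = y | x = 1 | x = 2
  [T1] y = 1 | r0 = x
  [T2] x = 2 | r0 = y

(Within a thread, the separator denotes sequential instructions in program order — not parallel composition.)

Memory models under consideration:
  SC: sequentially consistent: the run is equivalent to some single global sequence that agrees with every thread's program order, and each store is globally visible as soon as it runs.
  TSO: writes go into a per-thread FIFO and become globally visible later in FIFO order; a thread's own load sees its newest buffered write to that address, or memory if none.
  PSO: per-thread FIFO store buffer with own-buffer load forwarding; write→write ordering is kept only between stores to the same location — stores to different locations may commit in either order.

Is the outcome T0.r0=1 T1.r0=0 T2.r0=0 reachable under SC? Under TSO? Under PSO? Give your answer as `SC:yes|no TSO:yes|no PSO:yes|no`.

outcome vector order: (T0.r0,T1.r0,T2.r0)
under SC → 001; 010; 011; 020; 021; 101; 110; 111; 120; 121
under TSO → 000; 001; 010; 011; 020; 021; 100; 101; 110; 111; 120; 121
under PSO → 000; 001; 010; 011; 020; 021; 100; 101; 110; 111; 120; 121
target 100 ∈ {TSO,PSO}

SC:no TSO:yes PSO:yes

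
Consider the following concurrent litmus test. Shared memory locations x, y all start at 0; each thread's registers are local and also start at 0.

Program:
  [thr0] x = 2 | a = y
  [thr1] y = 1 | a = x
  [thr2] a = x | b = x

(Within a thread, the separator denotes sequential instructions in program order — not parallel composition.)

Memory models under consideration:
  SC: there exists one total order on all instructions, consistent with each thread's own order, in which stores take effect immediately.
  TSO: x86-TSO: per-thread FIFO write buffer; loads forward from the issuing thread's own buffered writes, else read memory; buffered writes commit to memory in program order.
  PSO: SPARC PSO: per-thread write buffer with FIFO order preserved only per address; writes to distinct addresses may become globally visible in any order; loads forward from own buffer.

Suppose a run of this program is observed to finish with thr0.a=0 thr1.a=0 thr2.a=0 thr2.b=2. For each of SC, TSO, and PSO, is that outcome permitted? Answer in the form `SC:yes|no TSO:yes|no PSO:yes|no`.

SC:no TSO:yes PSO:yes

outcome vector order: (thr0.a,thr1.a,thr2.a,thr2.b)
under SC → 0/2/0/0 0/2/0/2 0/2/2/2 1/0/0/0 1/0/0/2 1/0/2/2 1/2/0/0 1/2/0/2 1/2/2/2
under TSO → 0/0/0/0 0/0/0/2 0/0/2/2 0/2/0/0 0/2/0/2 0/2/2/2 1/0/0/0 1/0/0/2 1/0/2/2 1/2/0/0 1/2/0/2 1/2/2/2
under PSO → 0/0/0/0 0/0/0/2 0/0/2/2 0/2/0/0 0/2/0/2 0/2/2/2 1/0/0/0 1/0/0/2 1/0/2/2 1/2/0/0 1/2/0/2 1/2/2/2
target 0/0/0/2 ∈ {TSO,PSO}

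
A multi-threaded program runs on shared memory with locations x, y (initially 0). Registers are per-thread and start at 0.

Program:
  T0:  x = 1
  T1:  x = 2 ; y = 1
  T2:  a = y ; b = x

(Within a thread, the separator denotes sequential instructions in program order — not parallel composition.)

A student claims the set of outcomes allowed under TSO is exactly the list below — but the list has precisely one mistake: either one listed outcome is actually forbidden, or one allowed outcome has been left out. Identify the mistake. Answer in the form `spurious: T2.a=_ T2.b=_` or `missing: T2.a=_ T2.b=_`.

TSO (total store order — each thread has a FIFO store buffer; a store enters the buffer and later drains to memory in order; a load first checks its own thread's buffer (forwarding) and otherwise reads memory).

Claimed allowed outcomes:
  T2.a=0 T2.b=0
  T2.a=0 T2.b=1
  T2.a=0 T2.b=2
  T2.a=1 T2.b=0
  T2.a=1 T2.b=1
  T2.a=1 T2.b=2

outcome vector order: (T2.a,T2.b)
[TSO] allowed = {00; 01; 02; 11; 12}
claimed∖TSO = {10}

spurious: T2.a=1 T2.b=0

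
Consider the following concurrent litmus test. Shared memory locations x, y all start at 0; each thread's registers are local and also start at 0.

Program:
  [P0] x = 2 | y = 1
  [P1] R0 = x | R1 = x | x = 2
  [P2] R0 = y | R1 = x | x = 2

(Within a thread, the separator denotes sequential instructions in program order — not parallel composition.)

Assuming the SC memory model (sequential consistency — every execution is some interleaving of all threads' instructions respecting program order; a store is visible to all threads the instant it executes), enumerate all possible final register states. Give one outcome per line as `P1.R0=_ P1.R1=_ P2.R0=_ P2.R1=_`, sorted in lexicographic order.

outcome vector order: (P1.R0,P1.R1,P2.R0,P2.R1)
|SC outcomes| = 9

P1.R0=0 P1.R1=0 P2.R0=0 P2.R1=0
P1.R0=0 P1.R1=0 P2.R0=0 P2.R1=2
P1.R0=0 P1.R1=0 P2.R0=1 P2.R1=2
P1.R0=0 P1.R1=2 P2.R0=0 P2.R1=0
P1.R0=0 P1.R1=2 P2.R0=0 P2.R1=2
P1.R0=0 P1.R1=2 P2.R0=1 P2.R1=2
P1.R0=2 P1.R1=2 P2.R0=0 P2.R1=0
P1.R0=2 P1.R1=2 P2.R0=0 P2.R1=2
P1.R0=2 P1.R1=2 P2.R0=1 P2.R1=2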